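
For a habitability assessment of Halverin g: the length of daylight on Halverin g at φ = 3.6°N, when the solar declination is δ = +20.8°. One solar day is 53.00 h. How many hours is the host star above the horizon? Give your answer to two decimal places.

26.90 h

cos H₀ = −tan φ · tan δ = −tan(+3.6°) × tan(+20.800°) = -0.0239, so H₀ = 1.5947 rad = 91.37°.
Daylight = 2H₀/(2π) × 53.00 h = (1.5947/π) × 53.00 = 26.90 h.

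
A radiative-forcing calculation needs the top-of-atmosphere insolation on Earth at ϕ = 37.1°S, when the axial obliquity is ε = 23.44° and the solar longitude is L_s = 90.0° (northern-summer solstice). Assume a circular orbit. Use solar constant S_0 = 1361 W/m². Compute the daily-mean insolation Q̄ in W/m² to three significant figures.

Solar declination: sin δ = sin ε · sin L_s = sin 23.44° × sin 90.0° = 0.39779, so δ = +23.440°.
cos h₀ = −tan(-37.1°) tan(+23.440°) = 0.3279, h₀ = 1.2367 rad.
Bracket: h₀ sin ϕ sin δ + cos ϕ cos δ sin h₀ = 1.2367×-0.60321×0.39779 + 0.79758×0.91748×0.94471 = -0.296747 + 0.691304 = 0.394557.
Q̄ = (S_0/π) × [bracket] = (1361/π) × 0.394557 = 170.9 W/m².

Q̄ ≈ 171 W/m²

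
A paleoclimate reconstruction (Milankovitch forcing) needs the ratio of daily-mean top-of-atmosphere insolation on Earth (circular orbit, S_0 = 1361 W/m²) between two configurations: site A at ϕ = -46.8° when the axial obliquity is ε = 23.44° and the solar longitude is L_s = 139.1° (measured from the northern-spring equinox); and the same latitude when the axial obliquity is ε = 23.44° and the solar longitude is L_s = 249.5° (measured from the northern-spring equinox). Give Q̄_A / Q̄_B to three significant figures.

— Configuration A (ϕ=-46.8°):
Solar declination: sin δ = sin ε · sin L_s = sin 23.44° × sin 139.1° = 0.26045, so δ = +15.097°.
cos h₀ = −tan(-46.8°) tan(+15.097°) = 0.2873, h₀ = 1.2794 rad.
Bracket: h₀ sin ϕ sin δ + cos ϕ cos δ sin h₀ = 1.2794×-0.72897×0.26045 + 0.68455×0.96549×0.95785 = -0.242907 + 0.633068 = 0.390161.
Q̄ = (S_0/π) × [bracket] = (1361/π) × 0.390161 = 169.03 W/m².
— Configuration B (ϕ=-46.8°):
Solar declination: sin δ = sin ε · sin L_s = sin 23.44° × sin 249.5° = -0.37260, so δ = -21.876°.
cos h₀ = −tan(-46.8°) tan(-21.876°) = -0.4276, h₀ = 2.0126 rad.
Bracket: h₀ sin ϕ sin δ + cos ϕ cos δ sin h₀ = 2.0126×-0.72897×-0.37260 + 0.68455×0.92799×0.90399 = 0.546651 + 0.574265 = 1.120916.
Q̄ = (S_0/π) × [bracket] = (1361/π) × 1.120916 = 485.60 W/m².
Ratio Q̄_A / Q̄_B = 169.03 / 485.60 = 0.3481.

Q̄_A / Q̄_B ≈ 0.348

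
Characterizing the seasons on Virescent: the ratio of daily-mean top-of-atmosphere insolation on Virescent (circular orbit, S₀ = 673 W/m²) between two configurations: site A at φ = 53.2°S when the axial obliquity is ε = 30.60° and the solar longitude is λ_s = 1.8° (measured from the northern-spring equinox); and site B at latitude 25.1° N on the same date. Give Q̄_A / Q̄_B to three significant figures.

Q̄_A / Q̄_B ≈ 0.632

— Configuration A (φ=-53.2°):
Solar declination: sin δ = sin ε · sin λ_s = sin 30.60° × sin 1.8° = 0.01599, so δ = +0.916°.
cos H₀ = −tan(-53.2°) tan(+0.916°) = 0.0214, H₀ = 1.5494 rad.
Bracket: H₀ sin φ sin δ + cos φ cos δ sin H₀ = 1.5494×-0.80073×0.01599 + 0.59902×0.99987×0.99977 = -0.019838 + 0.598804 = 0.578966.
Q̄ = (S₀/π) × [bracket] = (673/π) × 0.578966 = 124.03 W/m².
— Configuration B (φ=+25.1°):
cos H₀ = −tan(+25.1°) tan(+0.916°) = -0.0075, H₀ = 1.5783 rad.
Bracket: H₀ sin φ sin δ + cos φ cos δ sin H₀ = 1.5783×0.42420×0.01599 + 0.90557×0.99987×0.99997 = 0.010706 + 0.905425 = 0.916131.
Q̄ = (S₀/π) × [bracket] = (673/π) × 0.916131 = 196.26 W/m².
Ratio Q̄_A / Q̄_B = 124.03 / 196.26 = 0.6320.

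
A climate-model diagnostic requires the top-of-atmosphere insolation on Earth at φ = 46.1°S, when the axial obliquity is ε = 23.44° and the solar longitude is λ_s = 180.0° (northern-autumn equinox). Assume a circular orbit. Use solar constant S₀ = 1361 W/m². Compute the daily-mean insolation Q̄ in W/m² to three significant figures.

Solar declination: sin δ = sin ε · sin λ_s = sin 23.44° × sin 180.0° = 0.00000, so δ = +0.000°.
cos H₀ = −tan(-46.1°) tan(+0.000°) = 0.0000, H₀ = 1.5708 rad.
Bracket: H₀ sin φ sin δ + cos φ cos δ sin H₀ = 1.5708×-0.72055×0.00000 + 0.69340×1.00000×1.00000 = -0.000000 + 0.693400 = 0.693400.
Q̄ = (S₀/π) × [bracket] = (1361/π) × 0.693400 = 300.4 W/m².

Q̄ ≈ 300 W/m²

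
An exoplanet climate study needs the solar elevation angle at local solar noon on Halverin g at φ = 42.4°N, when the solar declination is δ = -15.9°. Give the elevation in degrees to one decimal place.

At local noon the hour angle is zero, so the zenith angle equals |φ − δ| = |+42.4° − (-15.900°)| = 58.300°.
Elevation = 90° − 58.300° = 31.7°.

31.7°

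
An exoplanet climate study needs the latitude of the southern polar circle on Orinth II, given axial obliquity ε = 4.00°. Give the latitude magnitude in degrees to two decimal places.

86.00°

The polar circle is the lowest latitude that experiences at least one full rotation of continuous darkness at the northern-summer solstice; it lies at |φ| = 90° − ε = 90° − 4.00° = 86.00°.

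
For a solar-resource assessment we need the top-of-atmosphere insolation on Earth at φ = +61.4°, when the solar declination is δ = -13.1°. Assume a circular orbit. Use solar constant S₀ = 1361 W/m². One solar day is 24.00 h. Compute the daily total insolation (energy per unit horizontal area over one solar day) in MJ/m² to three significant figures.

cos H₀ = −tan(+61.4°) tan(-13.100°) = 0.4268, H₀ = 1.1298 rad.
Bracket: H₀ sin φ sin δ + cos φ cos δ sin H₀ = 1.1298×0.87798×-0.22665 + 0.47869×0.97398×0.90434 = -0.224824 + 0.421634 = 0.196810.
Q̄ = (S₀/π) × [bracket] = (1361/π) × 0.196810 = 85.262 W/m².
Daily total = Q̄ × 24.00 h × 3600 s/h = 85.262 × 24.00 × 3600 / 10⁶ = 7.367 MJ/m².

7.37 MJ/m²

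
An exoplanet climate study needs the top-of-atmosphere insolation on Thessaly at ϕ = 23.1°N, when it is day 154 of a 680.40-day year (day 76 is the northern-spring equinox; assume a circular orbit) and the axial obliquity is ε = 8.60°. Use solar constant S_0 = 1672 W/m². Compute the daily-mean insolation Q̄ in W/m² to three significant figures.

Q̄ ≈ 520 W/m²

Solar longitude: L_s = 360° × (154 − 76)/680.40 = 41.270°.
sin δ = sin 8.60° × sin 41.270° = 0.09863, so δ = +5.661°.
cos h₀ = −tan(+23.1°) tan(+5.661°) = -0.0423, h₀ = 1.6131 rad.
Bracket: h₀ sin ϕ sin δ + cos ϕ cos δ sin h₀ = 1.6131×0.39234×0.09863 + 0.91982×0.99512×0.99911 = 0.062421 + 0.914517 = 0.976938.
Q̄ = (S_0/π) × [bracket] = (1672/π) × 0.976938 = 519.9 W/m².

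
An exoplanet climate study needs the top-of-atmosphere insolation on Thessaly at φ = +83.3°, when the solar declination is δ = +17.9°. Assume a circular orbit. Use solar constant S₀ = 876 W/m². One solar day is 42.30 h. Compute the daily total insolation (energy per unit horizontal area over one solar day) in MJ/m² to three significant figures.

cos H₀ = −tan(+83.3°) tan(+17.900°) = -2.7495 ≤ −1 ⇒ polar day, H₀ = π.
Bracket: H₀ sin φ sin δ + cos φ cos δ sin H₀ = 3.1416×0.99317×0.30736 + 0.11667×0.95159×0.00000 = 0.959007 + 0.000000 = 0.959007.
Q̄ = (S₀/π) × [bracket] = (876/π) × 0.959007 = 267.41 W/m².
Daily total = Q̄ × 42.30 h × 3600 s/h = 267.41 × 42.30 × 3600 / 10⁶ = 40.72 MJ/m².

40.7 MJ/m²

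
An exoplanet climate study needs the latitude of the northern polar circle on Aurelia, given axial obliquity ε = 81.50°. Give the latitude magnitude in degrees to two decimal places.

8.50°

The polar circle is the lowest latitude that experiences at least one full rotation of continuous daylight at the northern-summer solstice; it lies at |φ| = 90° − ε = 90° − 81.50° = 8.50°.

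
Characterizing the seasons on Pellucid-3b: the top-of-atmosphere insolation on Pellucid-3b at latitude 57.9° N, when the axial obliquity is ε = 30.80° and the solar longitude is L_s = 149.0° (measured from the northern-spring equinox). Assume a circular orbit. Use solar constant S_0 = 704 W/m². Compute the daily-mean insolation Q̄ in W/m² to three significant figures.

Q̄ ≈ 205 W/m²

Solar declination: sin δ = sin ε · sin L_s = sin 30.80° × sin 149.0° = 0.26372, so δ = +15.291°.
cos h₀ = −tan(+57.9°) tan(+15.291°) = -0.4358, h₀ = 2.0218 rad.
Bracket: h₀ sin ϕ sin δ + cos ϕ cos δ sin h₀ = 2.0218×0.84712×0.26372 + 0.53140×0.96460×0.90003 = 0.451675 + 0.461345 = 0.913020.
Q̄ = (S_0/π) × [bracket] = (704/π) × 0.913020 = 204.6 W/m².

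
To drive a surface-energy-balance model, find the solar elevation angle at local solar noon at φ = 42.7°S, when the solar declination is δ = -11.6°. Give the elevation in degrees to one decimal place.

At local noon the hour angle is zero, so the zenith angle equals |φ − δ| = |-42.7° − (-11.600°)| = 31.100°.
Elevation = 90° − 31.100° = 58.9°.

58.9°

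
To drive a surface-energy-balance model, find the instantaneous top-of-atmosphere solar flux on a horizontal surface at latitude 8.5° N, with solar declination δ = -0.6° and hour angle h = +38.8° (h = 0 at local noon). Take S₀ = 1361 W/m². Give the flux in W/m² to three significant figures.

1.05e+03 W/m²

cos θ_z = sin φ sin δ + cos φ cos δ cos h = -0.001548 + 0.770735 = 0.769187.
Flux = S₀ · cos θ_z = 1361 × 0.769187 = 1047 W/m².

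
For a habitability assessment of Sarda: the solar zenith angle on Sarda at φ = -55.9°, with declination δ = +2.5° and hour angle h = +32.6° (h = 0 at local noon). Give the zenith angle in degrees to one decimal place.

cos θ_z = sin φ sin δ + cos φ cos δ cos h = -0.036119 + 0.471862 = 0.435743.
θ_z = arccos(0.435743) = 64.2°.

θ_z = 64.2°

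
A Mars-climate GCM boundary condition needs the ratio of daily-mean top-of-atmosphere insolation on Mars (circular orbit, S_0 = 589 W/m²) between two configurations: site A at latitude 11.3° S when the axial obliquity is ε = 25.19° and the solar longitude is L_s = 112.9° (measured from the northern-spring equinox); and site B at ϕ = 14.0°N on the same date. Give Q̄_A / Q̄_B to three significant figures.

Q̄_A / Q̄_B ≈ 0.750

— Configuration A (ϕ=-11.3°):
Solar declination: sin δ = sin ε · sin L_s = sin 25.19° × sin 112.9° = 0.39208, so δ = +23.084°.
cos h₀ = −tan(-11.3°) tan(+23.084°) = 0.0852, h₀ = 1.4855 rad.
Bracket: h₀ sin ϕ sin δ + cos ϕ cos δ sin h₀ = 1.4855×-0.19595×0.39208 + 0.98061×0.91993×0.99637 = -0.114128 + 0.898818 = 0.784690.
Q̄ = (S_0/π) × [bracket] = (589/π) × 0.784690 = 147.12 W/m².
— Configuration B (ϕ=+14.0°):
cos h₀ = −tan(+14.0°) tan(+23.084°) = -0.1063, h₀ = 1.6773 rad.
Bracket: h₀ sin ϕ sin δ + cos ϕ cos δ sin h₀ = 1.6773×0.24192×0.39208 + 0.97030×0.91993×0.99434 = 0.159095 + 0.887556 = 1.046651.
Q̄ = (S_0/π) × [bracket] = (589/π) × 1.046651 = 196.23 W/m².
Ratio Q̄_A / Q̄_B = 147.12 / 196.23 = 0.7497.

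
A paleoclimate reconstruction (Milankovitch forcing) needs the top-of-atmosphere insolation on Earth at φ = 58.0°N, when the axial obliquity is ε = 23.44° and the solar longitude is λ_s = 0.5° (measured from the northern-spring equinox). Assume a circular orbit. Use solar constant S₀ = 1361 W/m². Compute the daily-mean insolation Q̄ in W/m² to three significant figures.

Solar declination: sin δ = sin ε · sin λ_s = sin 23.44° × sin 0.5° = 0.00347, so δ = +0.199°.
cos H₀ = −tan(+58.0°) tan(+0.199°) = -0.0056, H₀ = 1.5764 rad.
Bracket: H₀ sin φ sin δ + cos φ cos δ sin H₀ = 1.5764×0.84805×0.00347 + 0.52992×0.99999×0.99998 = 0.004639 + 0.529904 = 0.534543.
Q̄ = (S₀/π) × [bracket] = (1361/π) × 0.534543 = 231.6 W/m².

Q̄ ≈ 232 W/m²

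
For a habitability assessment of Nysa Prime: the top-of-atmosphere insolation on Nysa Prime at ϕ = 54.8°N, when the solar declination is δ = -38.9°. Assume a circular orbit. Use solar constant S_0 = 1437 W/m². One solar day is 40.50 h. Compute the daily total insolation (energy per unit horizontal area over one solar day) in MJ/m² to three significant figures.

cos h₀ = −tan(+54.8°) tan(-38.900°) = 1.1439 ≥ 1 ⇒ polar night, h₀ = 0 and Q̄ = 0.
Daily total = Q̄ × 40.50 h × 3600 s/h = 0.00 MJ/m².

0.00 MJ/m²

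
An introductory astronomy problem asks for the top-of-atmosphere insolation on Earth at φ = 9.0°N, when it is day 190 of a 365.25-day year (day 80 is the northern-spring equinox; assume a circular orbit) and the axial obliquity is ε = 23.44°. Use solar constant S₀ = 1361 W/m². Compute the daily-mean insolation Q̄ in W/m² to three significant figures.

Solar longitude: λ_s = 360° × (190 − 80)/365.25 = 108.419°.
sin δ = sin 23.44° × sin 108.419° = 0.37741, so δ = +22.173°.
cos H₀ = −tan(+9.0°) tan(+22.173°) = -0.0645, H₀ = 1.6354 rad.
Bracket: H₀ sin φ sin δ + cos φ cos δ sin H₀ = 1.6354×0.15643×0.37741 + 0.98769×0.92605×0.99791 = 0.096551 + 0.912739 = 1.009290.
Q̄ = (S₀/π) × [bracket] = (1361/π) × 1.009290 = 437.2 W/m².

Q̄ ≈ 437 W/m²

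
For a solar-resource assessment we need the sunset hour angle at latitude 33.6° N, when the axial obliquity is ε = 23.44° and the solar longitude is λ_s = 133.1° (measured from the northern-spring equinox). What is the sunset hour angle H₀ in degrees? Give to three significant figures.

H₀ = 102°

Solar declination: sin δ = sin ε · sin λ_s = sin 23.44° × sin 133.1° = 0.29045, so δ = +16.885°.
cos H₀ = −tan φ · tan δ = −tan(+33.6°) × tan(+16.885°) = -0.2017, so H₀ = 1.7739 rad = 101.63°.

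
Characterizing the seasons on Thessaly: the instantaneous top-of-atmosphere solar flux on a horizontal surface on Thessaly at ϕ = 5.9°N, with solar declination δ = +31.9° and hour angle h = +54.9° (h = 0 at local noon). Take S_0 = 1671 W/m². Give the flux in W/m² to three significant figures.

902 W/m²

cos θ_z = sin ϕ sin δ + cos ϕ cos δ cos h = 0.054320 + 0.485577 = 0.539897.
Flux = S_0 · cos θ_z = 1671 × 0.539897 = 902.2 W/m².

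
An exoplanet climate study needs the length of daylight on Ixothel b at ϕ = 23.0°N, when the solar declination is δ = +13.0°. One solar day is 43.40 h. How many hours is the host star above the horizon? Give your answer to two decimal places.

cos h₀ = −tan ϕ · tan δ = −tan(+23.0°) × tan(+13.000°) = -0.0980, so h₀ = 1.6690 rad = 95.62°.
Daylight = 2h₀/(2π) × 43.40 h = (1.6690/π) × 43.40 = 23.06 h.

23.06 h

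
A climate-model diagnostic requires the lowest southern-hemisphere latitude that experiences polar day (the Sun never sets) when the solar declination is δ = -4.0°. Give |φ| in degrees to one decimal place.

Polar day requires cos H₀ = −tan φ tan δ ≤ −1, i.e. tan φ tan δ ≥ 1.
The boundary is |tan φ| · |tan δ| = 1, so |φ| = 90° − |δ| = 90° − 4.0° = 86.0° in the southern hemisphere.

|φ| = 86.0°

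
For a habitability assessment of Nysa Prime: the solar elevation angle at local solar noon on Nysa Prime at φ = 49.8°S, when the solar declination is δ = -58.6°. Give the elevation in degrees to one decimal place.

At local noon the hour angle is zero, so the zenith angle equals |φ − δ| = |-49.8° − (-58.600°)| = 8.800°.
Elevation = 90° − 8.800° = 81.2°.

81.2°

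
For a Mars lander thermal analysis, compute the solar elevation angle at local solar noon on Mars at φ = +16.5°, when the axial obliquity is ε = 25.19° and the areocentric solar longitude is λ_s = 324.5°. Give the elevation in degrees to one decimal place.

59.2°

sin δ = sin 25.19° × sin 324.5° = -0.24716, so δ = -14.309°.
At local noon the hour angle is zero, so the zenith angle equals |φ − δ| = |+16.5° − (-14.309°)| = 30.809°.
Elevation = 90° − 30.809° = 59.2°.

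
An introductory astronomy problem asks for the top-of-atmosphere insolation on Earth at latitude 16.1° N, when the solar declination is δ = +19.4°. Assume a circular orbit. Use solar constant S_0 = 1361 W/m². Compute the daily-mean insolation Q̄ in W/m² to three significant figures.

cos h₀ = −tan(+16.1°) tan(+19.400°) = -0.1016, h₀ = 1.6726 rad.
Bracket: h₀ sin ϕ sin δ + cos ϕ cos δ sin h₀ = 1.6726×0.27731×0.33216 + 0.96078×0.94322×0.99482 = 0.154065 + 0.901533 = 1.055598.
Q̄ = (S_0/π) × [bracket] = (1361/π) × 1.055598 = 457.3 W/m².

Q̄ ≈ 457 W/m²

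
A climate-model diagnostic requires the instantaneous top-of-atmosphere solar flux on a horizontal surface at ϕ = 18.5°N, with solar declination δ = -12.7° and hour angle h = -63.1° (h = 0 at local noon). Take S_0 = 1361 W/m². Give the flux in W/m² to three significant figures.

cos θ_z = sin ϕ sin δ + cos ϕ cos δ cos h = -0.069758 + 0.418558 = 0.348800.
Flux = S_0 · cos θ_z = 1361 × 0.348800 = 474.7 W/m².

475 W/m²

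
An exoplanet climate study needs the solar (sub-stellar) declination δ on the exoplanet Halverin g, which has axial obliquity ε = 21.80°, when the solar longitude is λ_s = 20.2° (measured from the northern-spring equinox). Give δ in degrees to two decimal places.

δ = +7.37°

sin δ = sin ε · sin λ_s = sin 21.80° × sin 20.2° = 0.128233.
δ = arcsin(0.128233) = +7.37°.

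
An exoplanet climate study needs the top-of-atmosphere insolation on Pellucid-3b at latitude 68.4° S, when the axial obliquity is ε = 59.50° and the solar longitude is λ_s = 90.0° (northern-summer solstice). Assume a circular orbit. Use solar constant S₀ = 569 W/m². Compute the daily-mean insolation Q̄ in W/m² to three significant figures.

Q̄ ≈ 0.00 W/m²

Solar declination: sin δ = sin ε · sin λ_s = sin 59.50° × sin 90.0° = 0.86163, so δ = +59.500°.
cos H₀ = −tan(-68.4°) tan(+59.500°) = 4.2878 ≥ 1 ⇒ polar night, H₀ = 0 and Q̄ = 0.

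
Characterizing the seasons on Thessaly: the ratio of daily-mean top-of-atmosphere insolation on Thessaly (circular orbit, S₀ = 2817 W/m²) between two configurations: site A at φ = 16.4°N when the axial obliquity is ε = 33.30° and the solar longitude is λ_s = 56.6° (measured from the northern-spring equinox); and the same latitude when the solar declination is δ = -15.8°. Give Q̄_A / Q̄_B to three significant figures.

— Configuration A (φ=+16.4°):
Solar declination: sin δ = sin ε · sin λ_s = sin 33.30° × sin 56.6° = 0.45835, so δ = +27.281°.
cos H₀ = −tan(+16.4°) tan(+27.281°) = -0.1518, H₀ = 1.7232 rad.
Bracket: H₀ sin φ sin δ + cos φ cos δ sin H₀ = 1.7232×0.28234×0.45835 + 0.95931×0.88877×0.98841 = 0.223000 + 0.842724 = 1.065724.
Q̄ = (S₀/π) × [bracket] = (2817/π) × 1.065724 = 955.61 W/m².
— Configuration B (φ=+16.4°):
cos H₀ = −tan(+16.4°) tan(-15.800°) = 0.0833, H₀ = 1.4874 rad.
Bracket: H₀ sin φ sin δ + cos φ cos δ sin H₀ = 1.4874×0.28234×-0.27228 + 0.95931×0.96222×0.99653 = -0.114345 + 0.919864 = 0.805519.
Q̄ = (S₀/π) × [bracket] = (2817/π) × 0.805519 = 722.29 W/m².
Ratio Q̄_A / Q̄_B = 955.61 / 722.29 = 1.323.

Q̄_A / Q̄_B ≈ 1.32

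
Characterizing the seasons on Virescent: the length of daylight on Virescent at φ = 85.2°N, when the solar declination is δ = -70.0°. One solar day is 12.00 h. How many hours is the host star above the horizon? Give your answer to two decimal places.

cos H₀ = −tan φ · tan δ = 32.7188 ≥ 1, so the host star never rises (polar night) and H₀ = 0.
Daylight = 2H₀/(2π) × 12.00 h = (0.0000/π) × 12.00 = 0.00 h.

0.00 h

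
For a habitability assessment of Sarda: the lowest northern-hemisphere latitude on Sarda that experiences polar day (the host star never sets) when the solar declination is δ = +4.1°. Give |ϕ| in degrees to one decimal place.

|ϕ| = 85.9°

Polar day requires cos h₀ = −tan ϕ tan δ ≤ −1, i.e. tan ϕ tan δ ≥ 1.
The boundary is |tan ϕ| · |tan δ| = 1, so |ϕ| = 90° − |δ| = 90° − 4.1° = 85.9° in the northern hemisphere.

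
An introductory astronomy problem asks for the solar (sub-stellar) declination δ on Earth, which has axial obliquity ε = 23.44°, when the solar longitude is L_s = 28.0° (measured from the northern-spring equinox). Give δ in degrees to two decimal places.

sin δ = sin ε · sin L_s = sin 23.44° × sin 28.0° = 0.186750.
δ = arcsin(0.186750) = +10.76°.

δ = +10.76°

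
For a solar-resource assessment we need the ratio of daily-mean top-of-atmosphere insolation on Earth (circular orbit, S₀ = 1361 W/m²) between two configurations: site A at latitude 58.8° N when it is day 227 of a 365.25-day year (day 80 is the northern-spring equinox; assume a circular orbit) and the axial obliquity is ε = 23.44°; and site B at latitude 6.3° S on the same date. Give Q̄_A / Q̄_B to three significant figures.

Q̄_A / Q̄_B ≈ 0.916

— Configuration A (φ=+58.8°):
Solar longitude: λ_s = 360° × (227 − 80)/365.25 = 144.887°.
sin δ = sin 23.44° × sin 144.887° = 0.22880, so δ = +13.227°.
cos H₀ = −tan(+58.8°) tan(+13.227°) = -0.3881, H₀ = 1.9694 rad.
Bracket: H₀ sin φ sin δ + cos φ cos δ sin H₀ = 1.9694×0.85536×0.22880 + 0.51803×0.97347×0.92162 = 0.385424 + 0.464761 = 0.850185.
Q̄ = (S₀/π) × [bracket] = (1361/π) × 0.850185 = 368.32 W/m².
— Configuration B (φ=-6.3°):
cos H₀ = −tan(-6.3°) tan(+13.227°) = 0.0259, H₀ = 1.5448 rad.
Bracket: H₀ sin φ sin δ + cos φ cos δ sin H₀ = 1.5448×-0.10973×0.22880 + 0.99396×0.97347×0.99966 = -0.038784 + 0.967261 = 0.928477.
Q̄ = (S₀/π) × [bracket] = (1361/π) × 0.928477 = 402.23 W/m².
Ratio Q̄_A / Q̄_B = 368.32 / 402.23 = 0.9157.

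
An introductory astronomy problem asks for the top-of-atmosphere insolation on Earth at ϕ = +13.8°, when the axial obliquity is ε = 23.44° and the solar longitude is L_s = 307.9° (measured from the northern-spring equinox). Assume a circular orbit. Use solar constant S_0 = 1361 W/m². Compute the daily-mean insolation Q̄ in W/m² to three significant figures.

Solar declination: sin δ = sin ε · sin L_s = sin 23.44° × sin 307.9° = -0.31389, so δ = -18.294°.
cos h₀ = −tan(+13.8°) tan(-18.294°) = 0.0812, h₀ = 1.4895 rad.
Bracket: h₀ sin ϕ sin δ + cos ϕ cos δ sin h₀ = 1.4895×0.23853×-0.31389 + 0.97113×0.94946×0.99670 = -0.111522 + 0.919006 = 0.807484.
Q̄ = (S_0/π) × [bracket] = (1361/π) × 0.807484 = 349.8 W/m².

Q̄ ≈ 350 W/m²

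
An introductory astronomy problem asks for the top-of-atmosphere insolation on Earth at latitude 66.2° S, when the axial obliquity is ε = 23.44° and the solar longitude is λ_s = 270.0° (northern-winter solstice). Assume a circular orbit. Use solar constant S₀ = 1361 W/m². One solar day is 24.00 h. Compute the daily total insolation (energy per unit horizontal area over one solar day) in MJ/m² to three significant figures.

42.8 MJ/m²

Solar declination: sin δ = sin ε · sin λ_s = sin 23.44° × sin 270.0° = -0.39779, so δ = -23.440°.
cos H₀ = −tan(-66.2°) tan(-23.440°) = -0.9830, H₀ = 2.9571 rad.
Bracket: H₀ sin φ sin δ + cos φ cos δ sin H₀ = 2.9571×-0.91496×-0.39779 + 0.40355×0.91748×0.18345 = 1.076272 + 0.067922 = 1.144194.
Q̄ = (S₀/π) × [bracket] = (1361/π) × 1.144194 = 495.69 W/m².
Daily total = Q̄ × 24.00 h × 3600 s/h = 495.69 × 24.00 × 3600 / 10⁶ = 42.83 MJ/m².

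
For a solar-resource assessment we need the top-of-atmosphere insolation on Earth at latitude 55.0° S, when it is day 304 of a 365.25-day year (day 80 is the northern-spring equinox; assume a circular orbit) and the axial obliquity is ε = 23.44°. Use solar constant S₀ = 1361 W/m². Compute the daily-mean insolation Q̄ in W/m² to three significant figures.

Q̄ ≈ 403 W/m²

Solar longitude: λ_s = 360° × (304 − 80)/365.25 = 220.780°.
sin δ = sin 23.44° × sin 220.780° = -0.25982, so δ = -15.059°.
cos H₀ = −tan(-55.0°) tan(-15.059°) = -0.3843, H₀ = 1.9652 rad.
Bracket: H₀ sin φ sin δ + cos φ cos δ sin H₀ = 1.9652×-0.81915×-0.25982 + 0.57358×0.96566×0.92323 = 0.418257 + 0.511362 = 0.929619.
Q̄ = (S₀/π) × [bracket] = (1361/π) × 0.929619 = 402.7 W/m².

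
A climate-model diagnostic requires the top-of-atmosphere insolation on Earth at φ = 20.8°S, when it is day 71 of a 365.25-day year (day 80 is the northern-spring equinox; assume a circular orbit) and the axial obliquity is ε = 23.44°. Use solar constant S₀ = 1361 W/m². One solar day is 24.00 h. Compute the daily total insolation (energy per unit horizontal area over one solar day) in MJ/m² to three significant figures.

36.2 MJ/m²

Solar longitude: λ_s = 360° × (71 − 80)/365.25 = -8.871°, i.e. -8.871° + 360° = 351.129°.
sin δ = sin 23.44° × sin 351.129° = -0.06134, so δ = -3.517°.
cos H₀ = −tan(-20.8°) tan(-3.517°) = -0.0233, H₀ = 1.5941 rad.
Bracket: H₀ sin φ sin δ + cos φ cos δ sin H₀ = 1.5941×-0.35511×-0.06134 + 0.93483×0.99812×0.99973 = 0.034723 + 0.932821 = 0.967544.
Q̄ = (S₀/π) × [bracket] = (1361/π) × 0.967544 = 419.16 W/m².
Daily total = Q̄ × 24.00 h × 3600 s/h = 419.16 × 24.00 × 3600 / 10⁶ = 36.22 MJ/m².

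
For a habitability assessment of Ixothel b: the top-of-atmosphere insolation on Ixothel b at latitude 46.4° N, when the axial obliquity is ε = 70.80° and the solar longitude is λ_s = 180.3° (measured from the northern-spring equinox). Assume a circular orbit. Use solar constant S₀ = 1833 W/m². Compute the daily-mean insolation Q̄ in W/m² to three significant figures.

Q̄ ≈ 399 W/m²

Solar declination: sin δ = sin ε · sin λ_s = sin 70.80° × sin 180.3° = -0.00494, so δ = -0.283°.
cos H₀ = −tan(+46.4°) tan(-0.283°) = 0.0052, H₀ = 1.5656 rad.
Bracket: H₀ sin φ sin δ + cos φ cos δ sin H₀ = 1.5656×0.72417×-0.00494 + 0.68962×0.99999×0.99999 = -0.005601 + 0.689606 = 0.684005.
Q̄ = (S₀/π) × [bracket] = (1833/π) × 0.684005 = 399.1 W/m².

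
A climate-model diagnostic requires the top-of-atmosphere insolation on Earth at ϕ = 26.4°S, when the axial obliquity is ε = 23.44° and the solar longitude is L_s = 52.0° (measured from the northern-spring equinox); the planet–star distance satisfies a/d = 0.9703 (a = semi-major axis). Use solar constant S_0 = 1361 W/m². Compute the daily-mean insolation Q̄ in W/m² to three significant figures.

Q̄ ≈ 262 W/m²

Solar declination: sin δ = sin ε · sin L_s = sin 23.44° × sin 52.0° = 0.31346, so δ = +18.268°.
cos h₀ = −tan(-26.4°) tan(+18.268°) = 0.1639, h₀ = 1.4062 rad.
Bracket: h₀ sin ϕ sin δ + cos ϕ cos δ sin h₀ = 1.4062×-0.44464×0.31346 + 0.89571×0.94960×0.98648 = -0.195992 + 0.839067 = 0.643075.
Inverse-square distance factor (a/d)² = 0.9703² = 0.941482.
Q̄ = (S_0/π) × 0.941482 × [bracket] = (1361/π) × 0.941482 × 0.643075 = 262.3 W/m².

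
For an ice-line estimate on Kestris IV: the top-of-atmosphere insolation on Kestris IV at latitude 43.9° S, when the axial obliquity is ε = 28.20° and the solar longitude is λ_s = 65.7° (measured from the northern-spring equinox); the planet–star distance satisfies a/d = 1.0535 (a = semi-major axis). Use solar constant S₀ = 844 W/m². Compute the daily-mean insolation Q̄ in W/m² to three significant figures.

Q̄ ≈ 74.9 W/m²

Solar declination: sin δ = sin ε · sin λ_s = sin 28.20° × sin 65.7° = 0.43068, so δ = +25.511°.
cos H₀ = −tan(-43.9°) tan(+25.511°) = 0.4592, H₀ = 1.0937 rad.
Bracket: H₀ sin φ sin δ + cos φ cos δ sin H₀ = 1.0937×-0.69340×0.43068 + 0.72055×0.90250×0.88832 = -0.326615 + 0.577671 = 0.251056.
Inverse-square distance factor (a/d)² = 1.0535² = 1.109862.
Q̄ = (S₀/π) × 1.109862 × [bracket] = (844/π) × 1.109862 × 0.251056 = 74.86 W/m².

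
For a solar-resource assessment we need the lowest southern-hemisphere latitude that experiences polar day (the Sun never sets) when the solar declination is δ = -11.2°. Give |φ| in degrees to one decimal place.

Polar day requires cos H₀ = −tan φ tan δ ≤ −1, i.e. tan φ tan δ ≥ 1.
The boundary is |tan φ| · |tan δ| = 1, so |φ| = 90° − |δ| = 90° − 11.2° = 78.8° in the southern hemisphere.

|φ| = 78.8°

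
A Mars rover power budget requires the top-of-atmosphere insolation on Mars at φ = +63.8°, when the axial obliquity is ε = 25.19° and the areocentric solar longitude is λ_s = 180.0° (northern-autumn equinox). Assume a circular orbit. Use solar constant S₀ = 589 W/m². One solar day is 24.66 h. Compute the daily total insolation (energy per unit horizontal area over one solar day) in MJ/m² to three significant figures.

sin δ = sin 25.19° × sin 180.0° = 0.00000, so δ = +0.000°.
cos H₀ = −tan(+63.8°) tan(+0.000°) = -0.0000, H₀ = 1.5708 rad.
Bracket: H₀ sin φ sin δ + cos φ cos δ sin H₀ = 1.5708×0.89726×0.00000 + 0.44151×1.00000×1.00000 = 0.000000 + 0.441510 = 0.441510.
Q̄ = (S₀/π) × [bracket] = (589/π) × 0.441510 = 82.776 W/m².
Daily total = Q̄ × 24.66 h × 3600 s/h = 82.776 × 24.66 × 3600 / 10⁶ = 7.349 MJ/m².

7.35 MJ/m²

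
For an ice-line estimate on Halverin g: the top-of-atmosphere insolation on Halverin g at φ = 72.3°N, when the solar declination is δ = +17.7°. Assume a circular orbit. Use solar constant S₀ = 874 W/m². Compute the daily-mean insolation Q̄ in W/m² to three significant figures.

cos H₀ = −tan(+72.3°) tan(+17.700°) = -1.0000, H₀ = 3.1416 rad.
Bracket: H₀ sin φ sin δ + cos φ cos δ sin H₀ = 3.1416×0.95266×0.30403 + 0.30403×0.95266×0.00000 = 0.909924 + 0.000000 = 0.909924.
Q̄ = (S₀/π) × [bracket] = (874/π) × 0.909924 = 253.1 W/m².

Q̄ ≈ 253 W/m²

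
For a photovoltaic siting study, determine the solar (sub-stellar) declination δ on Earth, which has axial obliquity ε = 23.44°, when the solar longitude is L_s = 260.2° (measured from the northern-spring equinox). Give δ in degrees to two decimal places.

δ = -23.08°

sin δ = sin ε · sin L_s = sin 23.44° × sin 260.2° = -0.391984.
δ = arcsin(-0.391984) = -23.08°.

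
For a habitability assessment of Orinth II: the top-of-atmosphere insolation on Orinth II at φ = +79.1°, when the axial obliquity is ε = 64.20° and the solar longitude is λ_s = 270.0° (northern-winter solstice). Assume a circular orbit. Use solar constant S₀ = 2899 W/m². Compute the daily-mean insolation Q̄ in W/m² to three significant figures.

Solar declination: sin δ = sin ε · sin λ_s = sin 64.20° × sin 270.0° = -0.90032, so δ = -64.200°.
cos H₀ = −tan(+79.1°) tan(-64.200°) = 10.7421 ≥ 1 ⇒ polar night, H₀ = 0 and Q̄ = 0.

Q̄ ≈ 0.00 W/m²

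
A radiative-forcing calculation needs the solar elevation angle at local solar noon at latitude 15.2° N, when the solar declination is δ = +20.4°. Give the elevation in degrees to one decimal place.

At local noon the hour angle is zero, so the zenith angle equals |ϕ − δ| = |+15.2° − (+20.400°)| = 5.200°.
Elevation = 90° − 5.200° = 84.8°.

84.8°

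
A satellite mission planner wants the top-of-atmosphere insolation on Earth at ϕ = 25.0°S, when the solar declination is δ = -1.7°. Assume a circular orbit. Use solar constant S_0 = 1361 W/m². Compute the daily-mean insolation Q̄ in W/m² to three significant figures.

Q̄ ≈ 401 W/m²

cos h₀ = −tan(-25.0°) tan(-1.700°) = -0.0138, h₀ = 1.5846 rad.
Bracket: h₀ sin ϕ sin δ + cos ϕ cos δ sin h₀ = 1.5846×-0.42262×-0.02967 + 0.90631×0.99956×0.99990 = 0.019870 + 0.905821 = 0.925691.
Q̄ = (S_0/π) × [bracket] = (1361/π) × 0.925691 = 401.0 W/m².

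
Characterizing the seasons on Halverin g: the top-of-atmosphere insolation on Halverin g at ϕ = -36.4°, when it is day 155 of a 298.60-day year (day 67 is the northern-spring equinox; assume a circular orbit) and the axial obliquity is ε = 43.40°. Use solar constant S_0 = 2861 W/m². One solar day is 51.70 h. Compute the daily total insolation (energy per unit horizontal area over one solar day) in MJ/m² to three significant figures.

Solar longitude: L_s = 360° × (155 − 67)/298.60 = 106.095°.
sin δ = sin 43.40° × sin 106.095° = 0.66016, so δ = +41.312°.
cos h₀ = −tan(-36.4°) tan(+41.312°) = 0.6480, h₀ = 0.8659 rad.
Bracket: h₀ sin ϕ sin δ + cos ϕ cos δ sin h₀ = 0.8659×-0.59342×0.66016 + 0.80489×0.75113×0.76167 = -0.339218 + 0.460488 = 0.121270.
Q̄ = (S_0/π) × [bracket] = (2861/π) × 0.121270 = 110.44 W/m².
Daily total = Q̄ × 51.70 h × 3600 s/h = 110.44 × 51.70 × 3600 / 10⁶ = 20.56 MJ/m².

20.6 MJ/m²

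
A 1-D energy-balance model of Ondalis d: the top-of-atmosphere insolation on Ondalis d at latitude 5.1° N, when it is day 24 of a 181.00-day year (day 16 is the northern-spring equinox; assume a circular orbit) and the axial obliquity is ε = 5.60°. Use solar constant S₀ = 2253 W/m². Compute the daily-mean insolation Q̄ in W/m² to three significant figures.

Solar longitude: λ_s = 360° × (24 − 16)/181.00 = 15.912°.
sin δ = sin 5.60° × sin 15.912° = 0.02675, so δ = +1.533°.
cos H₀ = −tan(+5.1°) tan(+1.533°) = -0.0024, H₀ = 1.5732 rad.
Bracket: H₀ sin φ sin δ + cos φ cos δ sin H₀ = 1.5732×0.08889×0.02675 + 0.99604×0.99964×1.00000 = 0.003741 + 0.995681 = 0.999422.
Q̄ = (S₀/π) × [bracket] = (2253/π) × 0.999422 = 716.7 W/m².

Q̄ ≈ 717 W/m²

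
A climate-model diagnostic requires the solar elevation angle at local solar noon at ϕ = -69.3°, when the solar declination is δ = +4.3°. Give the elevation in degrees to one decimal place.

16.4°

At local noon the hour angle is zero, so the zenith angle equals |ϕ − δ| = |-69.3° − (+4.300°)| = 73.600°.
Elevation = 90° − 73.600° = 16.4°.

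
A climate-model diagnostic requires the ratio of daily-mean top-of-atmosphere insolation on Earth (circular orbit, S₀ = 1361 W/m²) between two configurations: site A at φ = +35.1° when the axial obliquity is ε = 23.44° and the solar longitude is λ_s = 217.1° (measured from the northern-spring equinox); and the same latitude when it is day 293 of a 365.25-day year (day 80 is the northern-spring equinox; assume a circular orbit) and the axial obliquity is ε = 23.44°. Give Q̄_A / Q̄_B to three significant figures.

Q̄_A / Q̄_B ≈ 0.935

— Configuration A (φ=+35.1°):
Solar declination: sin δ = sin ε · sin λ_s = sin 23.44° × sin 217.1° = -0.23995, so δ = -13.884°.
cos H₀ = −tan(+35.1°) tan(-13.884°) = 0.1737, H₀ = 1.3962 rad.
Bracket: H₀ sin φ sin δ + cos φ cos δ sin H₀ = 1.3962×0.57501×-0.23995 + 0.81815×0.97079×0.98480 = -0.192639 + 0.782179 = 0.589540.
Q̄ = (S₀/π) × [bracket] = (1361/π) × 0.589540 = 255.40 W/m².
— Configuration B (φ=+35.1°):
Solar longitude: λ_s = 360° × (293 − 80)/365.25 = 209.938°.
sin δ = sin 23.44° × sin 209.938° = -0.19852, so δ = -11.451°.
cos H₀ = −tan(+35.1°) tan(-11.451°) = 0.1424, H₀ = 1.4280 rad.
Bracket: H₀ sin φ sin δ + cos φ cos δ sin H₀ = 1.4280×0.57501×-0.19852 + 0.81815×0.98010×0.98982 = -0.163008 + 0.793706 = 0.630698.
Q̄ = (S₀/π) × [bracket] = (1361/π) × 0.630698 = 273.23 W/m².
Ratio Q̄_A / Q̄_B = 255.40 / 273.23 = 0.9347.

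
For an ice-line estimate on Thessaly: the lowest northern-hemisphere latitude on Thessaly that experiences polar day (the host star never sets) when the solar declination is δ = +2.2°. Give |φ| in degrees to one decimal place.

Polar day requires cos H₀ = −tan φ tan δ ≤ −1, i.e. tan φ tan δ ≥ 1.
The boundary is |tan φ| · |tan δ| = 1, so |φ| = 90° − |δ| = 90° − 2.2° = 87.8° in the northern hemisphere.

|φ| = 87.8°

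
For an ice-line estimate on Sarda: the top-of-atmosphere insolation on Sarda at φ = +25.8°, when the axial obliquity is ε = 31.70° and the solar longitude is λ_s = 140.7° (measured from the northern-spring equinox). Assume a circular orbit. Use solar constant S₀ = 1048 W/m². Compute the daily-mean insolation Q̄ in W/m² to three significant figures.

Solar declination: sin δ = sin ε · sin λ_s = sin 31.70° × sin 140.7° = 0.33282, so δ = +19.440°.
cos H₀ = −tan(+25.8°) tan(+19.440°) = -0.1706, H₀ = 1.7423 rad.
Bracket: H₀ sin φ sin δ + cos φ cos δ sin H₀ = 1.7423×0.43523×0.33282 + 0.90032×0.94299×0.98534 = 0.252378 + 0.836547 = 1.088925.
Q̄ = (S₀/π) × [bracket] = (1048/π) × 1.088925 = 363.3 W/m².

Q̄ ≈ 363 W/m²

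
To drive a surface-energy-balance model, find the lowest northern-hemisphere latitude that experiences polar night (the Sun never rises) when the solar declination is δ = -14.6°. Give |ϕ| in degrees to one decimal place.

Polar night requires cos h₀ = −tan ϕ tan δ ≥ 1, i.e. tan ϕ tan δ ≤ −1.
The boundary is |tan ϕ| · |tan δ| = 1, so |ϕ| = 90° − |δ| = 90° − 14.6° = 75.4° in the northern hemisphere.

|ϕ| = 75.4°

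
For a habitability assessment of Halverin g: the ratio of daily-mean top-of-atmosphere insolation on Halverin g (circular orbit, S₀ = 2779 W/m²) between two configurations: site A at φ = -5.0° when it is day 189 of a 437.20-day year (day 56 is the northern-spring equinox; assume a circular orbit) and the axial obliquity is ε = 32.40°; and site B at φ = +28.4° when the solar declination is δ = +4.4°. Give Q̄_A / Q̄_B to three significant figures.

Q̄_A / Q̄_B ≈ 0.847

— Configuration A (φ=-5.0°):
Solar longitude: λ_s = 360° × (189 − 56)/437.20 = 109.515°.
sin δ = sin 32.40° × sin 109.515° = 0.50505, so δ = +30.334°.
cos H₀ = −tan(-5.0°) tan(+30.334°) = 0.0512, H₀ = 1.5196 rad.
Bracket: H₀ sin φ sin δ + cos φ cos δ sin H₀ = 1.5196×-0.08716×0.50505 + 0.99619×0.86309×0.99869 = -0.066893 + 0.858675 = 0.791782.
Q̄ = (S₀/π) × [bracket] = (2779/π) × 0.791782 = 700.40 W/m².
— Configuration B (φ=+28.4°):
cos H₀ = −tan(+28.4°) tan(+4.400°) = -0.0416, H₀ = 1.6124 rad.
Bracket: H₀ sin φ sin δ + cos φ cos δ sin H₀ = 1.6124×0.47562×0.07672 + 0.87965×0.99705×0.99913 = 0.058836 + 0.876292 = 0.935128.
Q̄ = (S₀/π) × [bracket] = (2779/π) × 0.935128 = 827.20 W/m².
Ratio Q̄_A / Q̄_B = 700.40 / 827.20 = 0.8467.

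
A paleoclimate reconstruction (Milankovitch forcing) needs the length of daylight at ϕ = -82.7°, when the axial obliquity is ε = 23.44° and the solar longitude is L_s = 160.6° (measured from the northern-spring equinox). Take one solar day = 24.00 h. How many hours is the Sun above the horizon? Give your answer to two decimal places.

0.00 h

Solar declination: sin δ = sin ε · sin L_s = sin 23.44° × sin 160.6° = 0.13213, so δ = +7.593°.
cos h₀ = −tan ϕ · tan δ = 1.0406 ≥ 1, so the Sun never rises (polar night) and h₀ = 0.
Daylight = 2h₀/(2π) × 24.00 h = (0.0000/π) × 24.00 = 0.00 h.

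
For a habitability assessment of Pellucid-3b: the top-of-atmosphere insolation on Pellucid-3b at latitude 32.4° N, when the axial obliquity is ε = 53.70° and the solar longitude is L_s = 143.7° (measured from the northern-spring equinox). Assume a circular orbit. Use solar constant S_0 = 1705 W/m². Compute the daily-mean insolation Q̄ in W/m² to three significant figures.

Solar declination: sin δ = sin ε · sin L_s = sin 53.70° × sin 143.7° = 0.47712, so δ = +28.497°.
cos h₀ = −tan(+32.4°) tan(+28.497°) = -0.3445, h₀ = 1.9225 rad.
Bracket: h₀ sin ϕ sin δ + cos ϕ cos δ sin h₀ = 1.9225×0.53583×0.47712 + 0.84433×0.87884×0.93877 = 0.491497 + 0.696596 = 1.188093.
Q̄ = (S_0/π) × [bracket] = (1705/π) × 1.188093 = 644.8 W/m².

Q̄ ≈ 645 W/m²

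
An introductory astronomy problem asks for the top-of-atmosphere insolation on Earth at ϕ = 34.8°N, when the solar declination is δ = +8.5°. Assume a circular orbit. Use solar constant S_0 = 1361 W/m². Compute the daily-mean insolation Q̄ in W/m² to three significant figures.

cos h₀ = −tan(+34.8°) tan(+8.500°) = -0.1039, h₀ = 1.6749 rad.
Bracket: h₀ sin ϕ sin δ + cos ϕ cos δ sin h₀ = 1.6749×0.57071×0.14781 + 0.82115×0.98902×0.99459 = 0.141289 + 0.807740 = 0.949029.
Q̄ = (S_0/π) × [bracket] = (1361/π) × 0.949029 = 411.1 W/m².

Q̄ ≈ 411 W/m²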